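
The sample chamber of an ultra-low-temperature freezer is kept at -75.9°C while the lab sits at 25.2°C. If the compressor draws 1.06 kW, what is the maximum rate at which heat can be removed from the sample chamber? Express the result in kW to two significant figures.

In absolute terms T_C = 197.25 K and T_H = 298.35 K, so ΔT = 101.1 K.
COP_Carnot = T_C/ΔT = 197.25/101.1 = 1.951.
Q̇_max = COP_Carnot × Ẇ = 1.951 × 1.060 kW = 2.068 kW.

2.1 kW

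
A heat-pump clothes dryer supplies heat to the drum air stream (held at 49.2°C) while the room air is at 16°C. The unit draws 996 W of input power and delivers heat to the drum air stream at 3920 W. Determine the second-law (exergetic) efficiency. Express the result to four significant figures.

0.4054

COP_actual = Q̇_H/Ẇ = 3920/996.0 = 3.936.
In absolute terms T_C = 289.15 K and T_H = 322.35 K, so ΔT = 33.20 K.
COP_Carnot = T_H/ΔT = 322.35/33.20 = 9.709.
η_II = COP_actual/COP_Carnot = 3.936/9.709 = 0.4054.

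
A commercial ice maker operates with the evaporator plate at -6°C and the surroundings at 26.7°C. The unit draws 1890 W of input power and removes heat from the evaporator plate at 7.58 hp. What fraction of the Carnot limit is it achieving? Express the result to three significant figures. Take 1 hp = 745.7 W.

0.366

Converting, Q̇_C = 7.580 hp = 5652 W, so COP_actual = Q̇_C/Ẇ = 5652/1890 = 2.991.
In absolute terms T_C = 267.15 K and T_H = 299.85 K, so ΔT = 32.70 K.
COP_Carnot = T_C/ΔT = 267.15/32.70 = 8.170.
η_II = COP_actual/COP_Carnot = 2.991/8.170 = 0.3661.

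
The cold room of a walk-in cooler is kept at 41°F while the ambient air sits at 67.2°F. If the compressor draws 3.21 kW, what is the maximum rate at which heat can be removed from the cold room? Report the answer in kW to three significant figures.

61.3 kW

In absolute terms T_C = 278.15 K and T_H = 292.71 K, so ΔT = 14.56 K.
COP_Carnot = T_C/ΔT = 278.15/14.56 = 19.11.
Q̇_max = COP_Carnot × Ẇ = 19.11 × 3.210 kW = 61.34 kW.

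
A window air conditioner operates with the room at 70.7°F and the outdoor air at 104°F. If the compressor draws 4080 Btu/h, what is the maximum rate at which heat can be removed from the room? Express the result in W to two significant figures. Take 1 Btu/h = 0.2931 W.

19000 W

In absolute terms T_C = 294.65 K and T_H = 313.15 K, so ΔT = 18.50 K.
COP_Carnot = T_C/ΔT = 294.65/18.50 = 15.93.
Q̇_max = COP_Carnot × Ẇ = 15.93 × 4080 Btu/h = 64980 Btu/h = 19050 W.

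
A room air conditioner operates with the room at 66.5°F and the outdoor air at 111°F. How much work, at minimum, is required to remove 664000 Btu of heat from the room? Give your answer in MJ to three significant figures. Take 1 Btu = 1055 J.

59.2 MJ

In absolute terms T_C = 292.32 K and T_H = 317.04 K, so ΔT = 24.72 K.
The reversible limit is COP_R = T_C/ΔT = 11.82, so W_min = Q_C/COP = Q_C·ΔT/T_C.
W_min = 664000 × 24.72/292.32 = 56160 Btu = 59.25 MJ.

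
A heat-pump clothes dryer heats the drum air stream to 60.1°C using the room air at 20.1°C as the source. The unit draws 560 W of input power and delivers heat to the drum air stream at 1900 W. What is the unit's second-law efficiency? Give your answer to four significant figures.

0.4072

COP_actual = Q̇_H/Ẇ = 1900/560.0 = 3.393.
In absolute terms T_C = 293.25 K and T_H = 333.25 K, so ΔT = 40.00 K.
COP_Carnot = T_H/ΔT = 333.25/40.00 = 8.331.
η_II = COP_actual/COP_Carnot = 3.393/8.331 = 0.4072.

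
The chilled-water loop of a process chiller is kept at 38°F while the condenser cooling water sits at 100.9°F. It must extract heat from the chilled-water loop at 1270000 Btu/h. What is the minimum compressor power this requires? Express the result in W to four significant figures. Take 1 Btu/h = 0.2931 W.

47050 W

In absolute terms T_C = 276.48 K and T_H = 311.43 K, so ΔT = 34.94 K.
COP_Carnot = T_C/ΔT = 276.48/34.94 = 7.912.
Ẇ_min = Q̇/COP_Carnot = 1270000/7.912 = 160500 Btu/h = 47050 W.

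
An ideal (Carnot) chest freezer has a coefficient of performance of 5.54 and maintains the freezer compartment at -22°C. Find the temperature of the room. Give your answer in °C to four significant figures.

23.33 °C

COP_R = T_C/(T_H − T_C) gives T_H − T_C = T_C/COP.
With T_C = 251.15 K, T_H = 251.15 × (1 + 1/5.54) = 296.48 K.
Converting, 296.48 K = 23.33°C.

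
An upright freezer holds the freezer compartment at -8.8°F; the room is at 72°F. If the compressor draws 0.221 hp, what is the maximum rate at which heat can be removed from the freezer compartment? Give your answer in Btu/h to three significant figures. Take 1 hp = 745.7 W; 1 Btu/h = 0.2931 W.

In absolute terms T_C = 250.48 K and T_H = 295.37 K, so ΔT = 44.89 K.
COP_Carnot = T_C/ΔT = 250.48/44.89 = 5.580.
Q̇_max = COP_Carnot × Ẇ = 5.580 × 0.2210 hp = 1.233 hp = 3137 Btu/h.

3140 Btu/h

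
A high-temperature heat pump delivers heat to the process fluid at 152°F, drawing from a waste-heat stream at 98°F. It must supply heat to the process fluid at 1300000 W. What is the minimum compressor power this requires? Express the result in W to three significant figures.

In absolute terms T_C = 309.82 K and T_H = 339.82 K, so ΔT = 30.00 K.
COP_Carnot = T_H/ΔT = 339.82/30.00 = 11.33.
Ẇ_min = Q̇/COP_Carnot = 1300000/11.33 = 114800 W.

115000 W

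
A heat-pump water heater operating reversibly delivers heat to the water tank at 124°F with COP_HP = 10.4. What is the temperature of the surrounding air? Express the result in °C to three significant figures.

COP_HP = T_H/(T_H − T_C) gives T_H − T_C = T_H/COP.
With T_H = 324.26 K, T_C = 324.26 × (1 − 1/10.4) = 293.08 K.
Converting, 293.08 K = 19.93°C.

19.9 °C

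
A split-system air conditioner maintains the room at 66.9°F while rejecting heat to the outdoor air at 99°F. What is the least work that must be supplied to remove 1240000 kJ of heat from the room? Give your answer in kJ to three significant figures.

75600 kJ

In absolute terms T_C = 292.54 K and T_H = 310.37 K, so ΔT = 17.83 K.
The reversible limit is COP_R = T_C/ΔT = 16.40, so W_min = Q_C/COP = Q_C·ΔT/T_C.
W_min = 1240000 × 17.83/292.54 = 75590 kJ.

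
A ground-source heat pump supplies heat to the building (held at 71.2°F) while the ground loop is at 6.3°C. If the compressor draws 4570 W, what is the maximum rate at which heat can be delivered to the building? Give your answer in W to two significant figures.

87000 W

In absolute terms T_C = 279.45 K and T_H = 294.93 K, so ΔT = 15.48 K.
COP_Carnot = T_H/ΔT = 294.93/15.48 = 19.05.
Q̇_max = COP_Carnot × Ẇ = 19.05 × 4570 W = 87080 W.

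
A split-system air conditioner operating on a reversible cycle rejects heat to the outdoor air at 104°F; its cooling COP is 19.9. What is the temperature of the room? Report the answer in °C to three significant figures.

For a Carnot refrigerator COP_R = T_C/(T_H − T_C), so T_C = COP·T_H/(1 + COP).
With T_H = 313.15 K, T_C = 19.9 × 313.15/20.90 = 298.17 K.
Converting, 298.17 K = 25.02°C.

25.0 °C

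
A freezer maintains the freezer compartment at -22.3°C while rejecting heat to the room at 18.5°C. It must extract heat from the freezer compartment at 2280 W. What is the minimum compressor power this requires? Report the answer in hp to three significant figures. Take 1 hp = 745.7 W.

In absolute terms T_C = 250.85 K and T_H = 291.65 K, so ΔT = 40.80 K.
COP_Carnot = T_C/ΔT = 250.85/40.80 = 6.148.
Ẇ_min = Q̇/COP_Carnot = 2280/6.148 = 370.8 W = 0.4973 hp.

0.497 hp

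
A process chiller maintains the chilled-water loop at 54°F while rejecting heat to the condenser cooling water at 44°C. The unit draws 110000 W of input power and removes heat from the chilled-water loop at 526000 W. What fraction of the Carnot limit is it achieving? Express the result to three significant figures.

0.532

COP_actual = Q̇_C/Ẇ = 526000/110000 = 4.782.
In absolute terms T_C = 285.37 K and T_H = 317.15 K, so ΔT = 31.78 K.
COP_Carnot = T_C/ΔT = 285.37/31.78 = 8.980.
η_II = COP_actual/COP_Carnot = 4.782/8.980 = 0.5325.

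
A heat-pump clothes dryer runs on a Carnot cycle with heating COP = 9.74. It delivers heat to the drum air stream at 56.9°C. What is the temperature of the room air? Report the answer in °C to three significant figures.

COP_HP = T_H/(T_H − T_C) gives T_H − T_C = T_H/COP.
With T_H = 330.05 K, T_C = 330.05 × (1 − 1/9.74) = 296.16 K.
Converting, 296.16 K = 23.01°C.

23.0 °C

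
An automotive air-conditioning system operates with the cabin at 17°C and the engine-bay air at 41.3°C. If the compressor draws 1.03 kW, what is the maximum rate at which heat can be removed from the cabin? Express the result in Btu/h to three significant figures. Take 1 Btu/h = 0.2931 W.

42000 Btu/h

In absolute terms T_C = 290.15 K and T_H = 314.45 K, so ΔT = 24.30 K.
COP_Carnot = T_C/ΔT = 290.15/24.30 = 11.94.
Q̇_max = COP_Carnot × Ẇ = 11.94 × 1.030 kW = 12.30 kW = 41960 Btu/h.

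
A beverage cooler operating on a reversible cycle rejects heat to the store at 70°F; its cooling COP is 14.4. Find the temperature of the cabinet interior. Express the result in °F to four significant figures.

For a Carnot refrigerator COP_R = T_C/(T_H − T_C), so T_C = COP·T_H/(1 + COP).
With T_H = 294.26 K, T_C = 14.4 × 294.26/15.40 = 275.15 K.
Converting, 275.15 K = 35.61°F.

35.61 °F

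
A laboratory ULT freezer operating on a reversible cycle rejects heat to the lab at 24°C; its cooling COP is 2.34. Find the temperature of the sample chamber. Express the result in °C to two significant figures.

-65 °C

For a Carnot refrigerator COP_R = T_C/(T_H − T_C), so T_C = COP·T_H/(1 + COP).
With T_H = 297.15 K, T_C = 2.34 × 297.15/3.340 = 208.18 K.
Converting, 208.18 K = -64.97°C.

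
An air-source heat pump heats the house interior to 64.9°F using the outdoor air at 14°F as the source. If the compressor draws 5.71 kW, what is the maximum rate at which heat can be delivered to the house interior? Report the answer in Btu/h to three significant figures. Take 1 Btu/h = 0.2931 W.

201000 Btu/h

In absolute terms T_C = 263.15 K and T_H = 291.43 K, so ΔT = 28.28 K.
COP_Carnot = T_H/ΔT = 291.43/28.28 = 10.31.
Q̇_max = COP_Carnot × Ẇ = 10.31 × 5.710 kW = 58.85 kW = 200800 Btu/h.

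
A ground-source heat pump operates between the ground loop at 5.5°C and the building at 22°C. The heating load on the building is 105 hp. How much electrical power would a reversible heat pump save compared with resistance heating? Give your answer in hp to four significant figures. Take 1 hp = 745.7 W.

In absolute terms T_C = 278.65 K and T_H = 295.15 K, so ΔT = 16.50 K.
COP_Carnot = T_H/ΔT = 295.15/16.50 = 17.89.
Resistance heating needs Ẇ_res = Q̇_H = 105.0 hp; the reversible heat pump needs only Ẇ_hp = Q̇_H/COP = 5.870 hp.
Saving = 105.0 − 5.870 = 99.13 hp.

99.13 hp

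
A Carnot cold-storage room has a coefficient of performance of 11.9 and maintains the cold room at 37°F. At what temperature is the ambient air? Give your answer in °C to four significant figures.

COP_R = T_C/(T_H − T_C) gives T_H − T_C = T_C/COP.
With T_C = 275.93 K, T_H = 275.93 × (1 + 1/11.9) = 299.11 K.
Converting, 299.11 K = 25.96°C.

25.96 °C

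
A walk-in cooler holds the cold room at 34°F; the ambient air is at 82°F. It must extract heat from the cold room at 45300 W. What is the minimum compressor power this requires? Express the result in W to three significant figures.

In absolute terms T_C = 274.26 K and T_H = 300.93 K, so ΔT = 26.67 K.
COP_Carnot = T_C/ΔT = 274.26/26.67 = 10.28.
Ẇ_min = Q̇/COP_Carnot = 45300/10.28 = 4405 W.

4400 W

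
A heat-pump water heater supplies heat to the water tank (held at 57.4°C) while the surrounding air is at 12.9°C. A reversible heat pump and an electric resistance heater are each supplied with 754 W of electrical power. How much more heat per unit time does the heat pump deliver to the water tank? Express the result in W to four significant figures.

4847 W

In absolute terms T_C = 286.05 K and T_H = 330.55 K, so ΔT = 44.50 K.
COP_Carnot = T_H/ΔT = 330.55/44.50 = 7.428.
The heat pump delivers Q̇_H = COP × Ẇ = 5601 W; the resistance heater delivers Ẇ = 754.0 W.
Extra = (COP − 1)·Ẇ = 4847 W.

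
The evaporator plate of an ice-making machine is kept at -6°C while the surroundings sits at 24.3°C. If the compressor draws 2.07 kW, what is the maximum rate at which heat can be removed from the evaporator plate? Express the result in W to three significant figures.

In absolute terms T_C = 267.15 K and T_H = 297.45 K, so ΔT = 30.30 K.
COP_Carnot = T_C/ΔT = 267.15/30.30 = 8.817.
Q̇_max = COP_Carnot × Ẇ = 8.817 × 2.070 kW = 18.25 kW = 18250 W.

18300 W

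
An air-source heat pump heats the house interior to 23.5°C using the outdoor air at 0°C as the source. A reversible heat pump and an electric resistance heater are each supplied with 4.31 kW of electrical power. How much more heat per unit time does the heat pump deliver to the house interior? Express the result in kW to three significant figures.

In absolute terms T_C = 273.15 K and T_H = 296.65 K, so ΔT = 23.50 K.
COP_Carnot = T_H/ΔT = 296.65/23.50 = 12.62.
The heat pump delivers Q̇_H = COP × Ẇ = 54.41 kW; the resistance heater delivers Ẇ = 4.310 kW.
Extra = (COP − 1)·Ẇ = 50.10 kW.

50.1 kW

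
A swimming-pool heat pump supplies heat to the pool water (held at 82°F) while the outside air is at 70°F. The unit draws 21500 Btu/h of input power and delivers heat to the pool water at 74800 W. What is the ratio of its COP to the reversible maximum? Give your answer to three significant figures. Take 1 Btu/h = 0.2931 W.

Converting, Q̇_H = 74800 W = 255200 Btu/h, so COP_actual = Q̇_H/Ẇ = 255200/21500 = 11.87.
In absolute terms T_C = 294.26 K and T_H = 300.93 K, so ΔT = 6.667 K.
COP_Carnot = T_H/ΔT = 300.93/6.667 = 45.14.
η_II = COP_actual/COP_Carnot = 11.87/45.14 = 0.2630.

0.263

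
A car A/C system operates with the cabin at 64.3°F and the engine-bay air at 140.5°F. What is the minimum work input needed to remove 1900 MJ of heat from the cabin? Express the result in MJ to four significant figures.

In absolute terms T_C = 291.09 K and T_H = 333.43 K, so ΔT = 42.33 K.
The reversible limit is COP_R = T_C/ΔT = 6.876, so W_min = Q_C/COP = Q_C·ΔT/T_C.
W_min = 1900 × 42.33/291.09 = 276.3 MJ.

276.3 MJ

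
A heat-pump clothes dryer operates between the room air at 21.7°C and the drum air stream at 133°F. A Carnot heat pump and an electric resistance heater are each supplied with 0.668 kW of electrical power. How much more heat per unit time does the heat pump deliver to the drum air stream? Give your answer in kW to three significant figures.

In absolute terms T_C = 294.85 K and T_H = 329.26 K, so ΔT = 34.41 K.
COP_Carnot = T_H/ΔT = 329.26/34.41 = 9.568.
The heat pump delivers Q̇_H = COP × Ẇ = 6.392 kW; the resistance heater delivers Ẇ = 0.6680 kW.
Extra = (COP − 1)·Ẇ = 5.724 kW.

5.72 kW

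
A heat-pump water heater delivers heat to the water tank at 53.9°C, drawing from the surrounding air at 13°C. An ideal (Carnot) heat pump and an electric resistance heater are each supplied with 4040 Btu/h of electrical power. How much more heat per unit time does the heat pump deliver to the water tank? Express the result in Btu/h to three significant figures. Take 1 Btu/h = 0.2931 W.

In absolute terms T_C = 286.15 K and T_H = 327.05 K, so ΔT = 40.90 K.
COP_Carnot = T_H/ΔT = 327.05/40.90 = 7.996.
The heat pump delivers Q̇_H = COP × Ẇ = 32310 Btu/h; the resistance heater delivers Ẇ = 4040 Btu/h.
Extra = (COP − 1)·Ẇ = 28270 Btu/h.

28300 Btu/h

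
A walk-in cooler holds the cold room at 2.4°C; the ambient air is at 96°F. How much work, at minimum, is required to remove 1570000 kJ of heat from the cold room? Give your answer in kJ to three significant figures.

In absolute terms T_C = 275.55 K and T_H = 308.71 K, so ΔT = 33.16 K.
The reversible limit is COP_R = T_C/ΔT = 8.311, so W_min = Q_C/COP = Q_C·ΔT/T_C.
W_min = 1570000 × 33.16/275.55 = 188900 kJ.

189000 kJ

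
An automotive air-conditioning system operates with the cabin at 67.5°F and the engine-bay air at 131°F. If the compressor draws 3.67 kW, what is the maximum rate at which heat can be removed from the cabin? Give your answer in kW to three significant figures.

In absolute terms T_C = 292.87 K and T_H = 328.15 K, so ΔT = 35.28 K.
COP_Carnot = T_C/ΔT = 292.87/35.28 = 8.302.
Q̇_max = COP_Carnot × Ẇ = 8.302 × 3.670 kW = 30.47 kW.

30.5 kW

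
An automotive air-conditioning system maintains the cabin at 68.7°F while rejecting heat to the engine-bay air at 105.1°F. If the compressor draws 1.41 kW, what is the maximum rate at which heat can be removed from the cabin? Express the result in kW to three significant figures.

In absolute terms T_C = 293.54 K and T_H = 313.76 K, so ΔT = 20.22 K.
COP_Carnot = T_C/ΔT = 293.54/20.22 = 14.52.
Q̇_max = COP_Carnot × Ẇ = 14.52 × 1.410 kW = 20.47 kW.

20.5 kW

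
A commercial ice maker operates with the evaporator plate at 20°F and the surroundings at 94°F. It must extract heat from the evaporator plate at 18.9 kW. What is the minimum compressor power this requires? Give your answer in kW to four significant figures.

2.916 kW

In absolute terms T_C = 266.48 K and T_H = 307.59 K, so ΔT = 41.11 K.
COP_Carnot = T_C/ΔT = 266.48/41.11 = 6.482.
Ẇ_min = Q̇/COP_Carnot = 18.90/6.482 = 2.916 kW.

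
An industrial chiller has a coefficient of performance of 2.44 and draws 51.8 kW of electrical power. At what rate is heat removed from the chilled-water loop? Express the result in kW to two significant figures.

Q̇_C = COP × Ẇ = 2.44 × 51.80 = 126.4 kW.

130 kW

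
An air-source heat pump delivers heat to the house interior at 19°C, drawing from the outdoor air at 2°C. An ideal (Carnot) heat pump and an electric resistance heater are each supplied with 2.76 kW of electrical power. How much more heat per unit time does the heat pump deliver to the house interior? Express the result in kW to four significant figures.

44.67 kW

In absolute terms T_C = 275.15 K and T_H = 292.15 K, so ΔT = 17.00 K.
COP_Carnot = T_H/ΔT = 292.15/17.00 = 17.19.
The heat pump delivers Q̇_H = COP × Ẇ = 47.43 kW; the resistance heater delivers Ẇ = 2.760 kW.
Extra = (COP − 1)·Ẇ = 44.67 kW.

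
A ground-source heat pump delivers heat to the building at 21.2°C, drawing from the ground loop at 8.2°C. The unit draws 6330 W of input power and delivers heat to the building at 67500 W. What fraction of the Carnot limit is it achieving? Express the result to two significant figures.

COP_actual = Q̇_H/Ẇ = 67500/6330 = 10.66.
In absolute terms T_C = 281.35 K and T_H = 294.35 K, so ΔT = 13.00 K.
COP_Carnot = T_H/ΔT = 294.35/13.00 = 22.64.
η_II = COP_actual/COP_Carnot = 10.66/22.64 = 0.4710.

0.47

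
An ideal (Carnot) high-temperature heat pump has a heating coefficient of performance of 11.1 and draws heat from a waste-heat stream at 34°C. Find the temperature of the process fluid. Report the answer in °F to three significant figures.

COP_HP = T_H/(T_H − T_C) rearranges to T_H = COP·T_C/(COP − 1).
With T_C = 307.15 K, T_H = 11.1 × 307.15/10.10 = 337.56 K.
Converting, 337.56 K = 147.94°F.

148 °F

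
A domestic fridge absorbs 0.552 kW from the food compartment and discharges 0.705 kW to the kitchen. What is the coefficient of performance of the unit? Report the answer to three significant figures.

The first law gives Q̇_H = Q̇_C + Ẇ, so the three rates are Q̇_C = 0.5520, Q̇_H = 0.7050, Ẇ = 0.1530 kW.
COP_R = Q̇_C/Ẇ = 0.5520/0.1530 = 3.608.

3.61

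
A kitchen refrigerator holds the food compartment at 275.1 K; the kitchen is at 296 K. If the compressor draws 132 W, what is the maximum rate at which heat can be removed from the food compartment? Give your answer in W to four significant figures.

1737 W

The reservoir spacing is ΔT = 296 − 275.1 = 20.90 K.
COP_Carnot = T_C/ΔT = 275.10/20.90 = 13.16.
Q̇_max = COP_Carnot × Ẇ = 13.16 × 132.0 W = 1737 W.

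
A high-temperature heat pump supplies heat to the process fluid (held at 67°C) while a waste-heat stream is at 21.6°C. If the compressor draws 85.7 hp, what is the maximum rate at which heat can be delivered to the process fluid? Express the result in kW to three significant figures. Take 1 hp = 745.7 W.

In absolute terms T_C = 294.75 K and T_H = 340.15 K, so ΔT = 45.40 K.
COP_Carnot = T_H/ΔT = 340.15/45.40 = 7.492.
Q̇_max = COP_Carnot × Ẇ = 7.492 × 85.70 hp = 642.1 hp = 478.8 kW.

479 kW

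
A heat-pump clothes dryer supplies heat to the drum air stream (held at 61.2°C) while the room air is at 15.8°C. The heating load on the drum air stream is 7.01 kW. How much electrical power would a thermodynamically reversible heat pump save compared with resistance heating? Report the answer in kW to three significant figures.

In absolute terms T_C = 288.95 K and T_H = 334.35 K, so ΔT = 45.40 K.
COP_Carnot = T_H/ΔT = 334.35/45.40 = 7.365.
Resistance heating needs Ẇ_res = Q̇_H = 7.010 kW; the reversible heat pump needs only Ẇ_hp = Q̇_H/COP = 0.9519 kW.
Saving = 7.010 − 0.9519 = 6.058 kW.

6.06 kW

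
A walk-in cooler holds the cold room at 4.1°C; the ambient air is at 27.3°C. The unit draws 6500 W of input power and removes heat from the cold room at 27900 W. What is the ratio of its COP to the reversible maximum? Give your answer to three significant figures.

COP_actual = Q̇_C/Ẇ = 27900/6500 = 4.292.
In absolute terms T_C = 277.25 K and T_H = 300.45 K, so ΔT = 23.20 K.
COP_Carnot = T_C/ΔT = 277.25/23.20 = 11.95.
η_II = COP_actual/COP_Carnot = 4.292/11.95 = 0.3592.

0.359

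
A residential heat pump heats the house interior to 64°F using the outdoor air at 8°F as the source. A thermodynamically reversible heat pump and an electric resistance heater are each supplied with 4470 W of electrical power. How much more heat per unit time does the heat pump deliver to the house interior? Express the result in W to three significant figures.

In absolute terms T_C = 259.82 K and T_H = 290.93 K, so ΔT = 31.11 K.
COP_Carnot = T_H/ΔT = 290.93/31.11 = 9.351.
The heat pump delivers Q̇_H = COP × Ẇ = 41800 W; the resistance heater delivers Ẇ = 4470 W.
Extra = (COP − 1)·Ẇ = 37330 W.

37300 W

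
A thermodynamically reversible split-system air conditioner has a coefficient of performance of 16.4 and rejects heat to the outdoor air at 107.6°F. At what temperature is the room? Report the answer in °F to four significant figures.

For a Carnot refrigerator COP_R = T_C/(T_H − T_C), so T_C = COP·T_H/(1 + COP).
With T_H = 315.15 K, T_C = 16.4 × 315.15/17.40 = 297.04 K.
Converting, 297.04 K = 75.00°F.

75.00 °F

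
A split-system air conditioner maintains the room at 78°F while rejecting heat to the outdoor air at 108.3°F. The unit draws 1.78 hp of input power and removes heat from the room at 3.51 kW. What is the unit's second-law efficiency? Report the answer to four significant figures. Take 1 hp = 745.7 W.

Converting, Q̇_C = 3.510 kW = 4.707 hp, so COP_actual = Q̇_C/Ẇ = 4.707/1.780 = 2.644.
In absolute terms T_C = 298.71 K and T_H = 315.54 K, so ΔT = 16.83 K.
COP_Carnot = T_C/ΔT = 298.71/16.83 = 17.74.
η_II = COP_actual/COP_Carnot = 2.644/17.74 = 0.1490.

0.1490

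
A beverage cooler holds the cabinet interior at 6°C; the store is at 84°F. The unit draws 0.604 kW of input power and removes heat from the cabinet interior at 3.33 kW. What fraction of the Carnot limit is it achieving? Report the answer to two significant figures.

COP_actual = Q̇_C/Ẇ = 3.330/0.6040 = 5.513.
In absolute terms T_C = 279.15 K and T_H = 302.04 K, so ΔT = 22.89 K.
COP_Carnot = T_C/ΔT = 279.15/22.89 = 12.20.
η_II = COP_actual/COP_Carnot = 5.513/12.20 = 0.4521.

0.45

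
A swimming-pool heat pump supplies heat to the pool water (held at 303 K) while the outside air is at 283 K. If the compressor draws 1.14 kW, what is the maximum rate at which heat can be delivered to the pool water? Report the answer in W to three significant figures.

17300 W

The reservoir spacing is ΔT = 303 − 283 = 20.00 K.
COP_Carnot = T_H/ΔT = 303.00/20.00 = 15.15.
Q̇_max = COP_Carnot × Ẇ = 15.15 × 1.140 kW = 17.27 kW = 17270 W.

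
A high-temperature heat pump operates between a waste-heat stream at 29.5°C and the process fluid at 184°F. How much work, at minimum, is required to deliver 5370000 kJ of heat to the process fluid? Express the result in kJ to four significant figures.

In absolute terms T_C = 302.65 K and T_H = 357.59 K, so ΔT = 54.94 K.
The reversible limit is COP_HP = T_H/ΔT = 6.508, so W_min = Q_H/COP = Q_H·ΔT/T_H.
W_min = 5370000 × 54.94/357.59 = 825100 kJ.

825100 kJ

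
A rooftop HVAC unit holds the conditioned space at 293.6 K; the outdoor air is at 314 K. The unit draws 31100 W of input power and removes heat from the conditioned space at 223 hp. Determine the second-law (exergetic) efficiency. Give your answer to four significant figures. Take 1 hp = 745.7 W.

0.3715

Converting, Q̇_C = 223.0 hp = 166300 W, so COP_actual = Q̇_C/Ẇ = 166300/31100 = 5.347.
The reservoir spacing is ΔT = 314 − 293.6 = 20.40 K.
COP_Carnot = T_C/ΔT = 293.60/20.40 = 14.39.
η_II = COP_actual/COP_Carnot = 5.347/14.39 = 0.3715.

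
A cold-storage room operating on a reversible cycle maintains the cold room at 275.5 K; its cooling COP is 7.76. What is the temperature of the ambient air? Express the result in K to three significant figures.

COP_R = T_C/(T_H − T_C) gives T_H − T_C = T_C/COP.
With T_C = 275.50 K, T_H = 275.50 × (1 + 1/7.76) = 311.00 K.

311 K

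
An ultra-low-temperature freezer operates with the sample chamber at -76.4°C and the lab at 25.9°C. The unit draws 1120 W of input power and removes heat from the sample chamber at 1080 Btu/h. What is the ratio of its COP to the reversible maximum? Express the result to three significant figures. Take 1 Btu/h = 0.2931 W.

0.147

Converting, Q̇_C = 1080 Btu/h = 316.5 W, so COP_actual = Q̇_C/Ẇ = 316.5/1120 = 0.2826.
In absolute terms T_C = 196.75 K and T_H = 299.05 K, so ΔT = 102.3 K.
COP_Carnot = T_C/ΔT = 196.75/102.3 = 1.923.
η_II = COP_actual/COP_Carnot = 0.2826/1.923 = 0.1470.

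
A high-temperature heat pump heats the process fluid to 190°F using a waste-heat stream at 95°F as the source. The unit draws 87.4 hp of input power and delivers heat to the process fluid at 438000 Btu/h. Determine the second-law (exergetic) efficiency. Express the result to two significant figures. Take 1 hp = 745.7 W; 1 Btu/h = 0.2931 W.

0.29

Converting, Q̇_H = 438000 Btu/h = 172.2 hp, so COP_actual = Q̇_H/Ẇ = 172.2/87.40 = 1.970.
In absolute terms T_C = 308.15 K and T_H = 360.93 K, so ΔT = 52.78 K.
COP_Carnot = T_H/ΔT = 360.93/52.78 = 6.839.
η_II = COP_actual/COP_Carnot = 1.970/6.839 = 0.2880.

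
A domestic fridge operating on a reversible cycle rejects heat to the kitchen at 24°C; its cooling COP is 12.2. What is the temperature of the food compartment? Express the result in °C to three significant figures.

1.49 °C

For a Carnot refrigerator COP_R = T_C/(T_H − T_C), so T_C = COP·T_H/(1 + COP).
With T_H = 297.15 K, T_C = 12.2 × 297.15/13.20 = 274.64 K.
Converting, 274.64 K = 1.49°C.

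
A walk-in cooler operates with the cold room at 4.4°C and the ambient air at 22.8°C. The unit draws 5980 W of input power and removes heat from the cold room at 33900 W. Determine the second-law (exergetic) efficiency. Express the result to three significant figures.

0.376

COP_actual = Q̇_C/Ẇ = 33900/5980 = 5.669.
In absolute terms T_C = 277.55 K and T_H = 295.95 K, so ΔT = 18.40 K.
COP_Carnot = T_C/ΔT = 277.55/18.40 = 15.08.
η_II = COP_actual/COP_Carnot = 5.669/15.08 = 0.3758.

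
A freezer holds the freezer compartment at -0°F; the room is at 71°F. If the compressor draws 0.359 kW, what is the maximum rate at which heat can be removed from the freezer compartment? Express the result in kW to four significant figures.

2.324 kW

In absolute terms T_C = 255.37 K and T_H = 294.82 K, so ΔT = 39.44 K.
COP_Carnot = T_C/ΔT = 255.37/39.44 = 6.474.
Q̇_max = COP_Carnot × Ẇ = 6.474 × 0.3590 kW = 2.324 kW.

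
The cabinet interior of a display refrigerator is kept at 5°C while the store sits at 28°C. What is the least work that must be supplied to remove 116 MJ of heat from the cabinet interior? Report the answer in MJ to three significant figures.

In absolute terms T_C = 278.15 K and T_H = 301.15 K, so ΔT = 23.00 K.
The reversible limit is COP_R = T_C/ΔT = 12.09, so W_min = Q_C/COP = Q_C·ΔT/T_C.
W_min = 116.0 × 23.00/278.15 = 9.592 MJ.

9.59 MJ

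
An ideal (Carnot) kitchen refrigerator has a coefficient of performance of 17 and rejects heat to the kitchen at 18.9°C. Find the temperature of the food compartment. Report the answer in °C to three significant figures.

For a Carnot refrigerator COP_R = T_C/(T_H − T_C), so T_C = COP·T_H/(1 + COP).
With T_H = 292.05 K, T_C = 17 × 292.05/18.00 = 275.82 K.
Converting, 275.82 K = 2.68°C.

2.68 °C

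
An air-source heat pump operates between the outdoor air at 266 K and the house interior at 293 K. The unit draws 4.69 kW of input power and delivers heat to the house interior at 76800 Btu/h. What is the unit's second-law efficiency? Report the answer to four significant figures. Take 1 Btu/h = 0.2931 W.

0.4423

Converting, Q̇_H = 76800 Btu/h = 22.51 kW, so COP_actual = Q̇_H/Ẇ = 22.51/4.690 = 4.800.
The reservoir spacing is ΔT = 293 − 266 = 27.00 K.
COP_Carnot = T_H/ΔT = 293.00/27.00 = 10.85.
η_II = COP_actual/COP_Carnot = 4.800/10.85 = 0.4423.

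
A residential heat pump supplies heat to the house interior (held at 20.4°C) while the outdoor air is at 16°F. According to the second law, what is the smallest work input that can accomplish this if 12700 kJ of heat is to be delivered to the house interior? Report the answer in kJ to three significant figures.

1270 kJ

In absolute terms T_C = 264.26 K and T_H = 293.55 K, so ΔT = 29.29 K.
The reversible limit is COP_HP = T_H/ΔT = 10.02, so W_min = Q_H/COP = Q_H·ΔT/T_H.
W_min = 12700 × 29.29/293.55 = 1267 kJ.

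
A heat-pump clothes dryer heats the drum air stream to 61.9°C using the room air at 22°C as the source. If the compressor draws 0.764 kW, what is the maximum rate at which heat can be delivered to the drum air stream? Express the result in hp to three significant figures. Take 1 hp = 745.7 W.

8.60 hp

In absolute terms T_C = 295.15 K and T_H = 335.05 K, so ΔT = 39.90 K.
COP_Carnot = T_H/ΔT = 335.05/39.90 = 8.397.
Q̇_max = COP_Carnot × Ẇ = 8.397 × 0.7640 kW = 6.415 kW = 8.603 hp.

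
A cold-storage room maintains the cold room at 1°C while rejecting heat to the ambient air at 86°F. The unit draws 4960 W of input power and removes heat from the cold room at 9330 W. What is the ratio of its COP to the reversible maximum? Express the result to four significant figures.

COP_actual = Q̇_C/Ẇ = 9330/4960 = 1.881.
In absolute terms T_C = 274.15 K and T_H = 303.15 K, so ΔT = 29.00 K.
COP_Carnot = T_C/ΔT = 274.15/29.00 = 9.453.
η_II = COP_actual/COP_Carnot = 1.881/9.453 = 0.1990.

0.1990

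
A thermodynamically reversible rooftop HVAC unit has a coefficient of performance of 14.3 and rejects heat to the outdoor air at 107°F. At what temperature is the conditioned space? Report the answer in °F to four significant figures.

69.96 °F

For a Carnot refrigerator COP_R = T_C/(T_H − T_C), so T_C = COP·T_H/(1 + COP).
With T_H = 314.82 K, T_C = 14.3 × 314.82/15.30 = 294.24 K.
Converting, 294.24 K = 69.96°F.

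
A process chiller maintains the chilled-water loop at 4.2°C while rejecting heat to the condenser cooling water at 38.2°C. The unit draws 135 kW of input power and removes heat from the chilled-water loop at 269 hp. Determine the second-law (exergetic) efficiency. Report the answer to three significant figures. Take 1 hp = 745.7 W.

Converting, Q̇_C = 269.0 hp = 200.6 kW, so COP_actual = Q̇_C/Ẇ = 200.6/135.0 = 1.486.
In absolute terms T_C = 277.35 K and T_H = 311.35 K, so ΔT = 34.00 K.
COP_Carnot = T_C/ΔT = 277.35/34.00 = 8.157.
η_II = COP_actual/COP_Carnot = 1.486/8.157 = 0.1822.

0.182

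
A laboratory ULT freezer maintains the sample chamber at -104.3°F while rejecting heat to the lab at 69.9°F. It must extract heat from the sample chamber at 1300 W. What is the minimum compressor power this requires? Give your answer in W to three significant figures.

637 W

In absolute terms T_C = 197.43 K and T_H = 294.21 K, so ΔT = 96.78 K.
COP_Carnot = T_C/ΔT = 197.43/96.78 = 2.040.
Ẇ_min = Q̇/COP_Carnot = 1300/2.040 = 637.3 W.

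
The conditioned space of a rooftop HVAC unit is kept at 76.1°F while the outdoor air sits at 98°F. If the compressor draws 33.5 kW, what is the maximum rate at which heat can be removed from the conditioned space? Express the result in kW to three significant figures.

820 kW

In absolute terms T_C = 297.65 K and T_H = 309.82 K, so ΔT = 12.17 K.
COP_Carnot = T_C/ΔT = 297.65/12.17 = 24.46.
Q̇_max = COP_Carnot × Ẇ = 24.46 × 33.50 kW = 819.6 kW.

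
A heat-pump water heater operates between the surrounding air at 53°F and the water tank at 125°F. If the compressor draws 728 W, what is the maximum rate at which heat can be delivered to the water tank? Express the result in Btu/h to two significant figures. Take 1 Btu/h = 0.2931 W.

20000 Btu/h

In absolute terms T_C = 284.82 K and T_H = 324.82 K, so ΔT = 40.00 K.
COP_Carnot = T_H/ΔT = 324.82/40.00 = 8.120.
Q̇_max = COP_Carnot × Ẇ = 8.120 × 728.0 W = 5912 W = 20170 Btu/h.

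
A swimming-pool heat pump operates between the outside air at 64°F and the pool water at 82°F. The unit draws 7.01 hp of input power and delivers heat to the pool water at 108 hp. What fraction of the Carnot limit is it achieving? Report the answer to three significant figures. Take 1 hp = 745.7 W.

0.512

COP_actual = Q̇_H/Ẇ = 108.0/7.010 = 15.41.
In absolute terms T_C = 290.93 K and T_H = 300.93 K, so ΔT = 10.00 K.
COP_Carnot = T_H/ΔT = 300.93/10.00 = 30.09.
η_II = COP_actual/COP_Carnot = 15.41/30.09 = 0.5120.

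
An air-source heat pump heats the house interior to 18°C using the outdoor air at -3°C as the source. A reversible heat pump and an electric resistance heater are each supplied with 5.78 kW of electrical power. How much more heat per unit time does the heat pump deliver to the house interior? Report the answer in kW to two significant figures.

74 kW

In absolute terms T_C = 270.15 K and T_H = 291.15 K, so ΔT = 21.00 K.
COP_Carnot = T_H/ΔT = 291.15/21.00 = 13.86.
The heat pump delivers Q̇_H = COP × Ẇ = 80.14 kW; the resistance heater delivers Ẇ = 5.780 kW.
Extra = (COP − 1)·Ẇ = 74.36 kW.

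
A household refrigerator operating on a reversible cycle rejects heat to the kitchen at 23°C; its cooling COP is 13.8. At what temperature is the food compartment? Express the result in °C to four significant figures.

2.990 °C

For a Carnot refrigerator COP_R = T_C/(T_H − T_C), so T_C = COP·T_H/(1 + COP).
With T_H = 296.15 K, T_C = 13.8 × 296.15/14.80 = 276.14 K.
Converting, 276.14 K = 2.99°C.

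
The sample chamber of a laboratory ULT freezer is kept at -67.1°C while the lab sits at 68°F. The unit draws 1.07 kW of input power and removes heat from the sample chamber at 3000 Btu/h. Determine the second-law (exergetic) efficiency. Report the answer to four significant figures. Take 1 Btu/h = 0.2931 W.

Converting, Q̇_C = 3000 Btu/h = 0.8793 kW, so COP_actual = Q̇_C/Ẇ = 0.8793/1.070 = 0.8218.
In absolute terms T_C = 206.05 K and T_H = 293.15 K, so ΔT = 87.10 K.
COP_Carnot = T_C/ΔT = 206.05/87.10 = 2.366.
η_II = COP_actual/COP_Carnot = 0.8218/2.366 = 0.3474.

0.3474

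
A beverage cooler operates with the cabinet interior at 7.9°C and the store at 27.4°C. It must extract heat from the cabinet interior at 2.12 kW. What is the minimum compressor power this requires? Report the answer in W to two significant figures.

In absolute terms T_C = 281.05 K and T_H = 300.55 K, so ΔT = 19.50 K.
COP_Carnot = T_C/ΔT = 281.05/19.50 = 14.41.
Ẇ_min = Q̇/COP_Carnot = 2.120/14.41 = 0.1471 kW = 147.1 W.

150 W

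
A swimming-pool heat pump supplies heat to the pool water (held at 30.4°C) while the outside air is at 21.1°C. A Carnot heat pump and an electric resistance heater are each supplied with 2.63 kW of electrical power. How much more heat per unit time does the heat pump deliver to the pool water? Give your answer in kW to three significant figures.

83.2 kW

In absolute terms T_C = 294.25 K and T_H = 303.55 K, so ΔT = 9.300 K.
COP_Carnot = T_H/ΔT = 303.55/9.300 = 32.64.
The heat pump delivers Q̇_H = COP × Ẇ = 85.84 kW; the resistance heater delivers Ẇ = 2.630 kW.
Extra = (COP − 1)·Ẇ = 83.21 kW.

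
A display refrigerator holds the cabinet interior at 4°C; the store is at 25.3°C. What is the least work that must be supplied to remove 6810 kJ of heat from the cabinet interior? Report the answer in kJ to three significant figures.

In absolute terms T_C = 277.15 K and T_H = 298.45 K, so ΔT = 21.30 K.
The reversible limit is COP_R = T_C/ΔT = 13.01, so W_min = Q_C/COP = Q_C·ΔT/T_C.
W_min = 6810 × 21.30/277.15 = 523.4 kJ.

523 kJ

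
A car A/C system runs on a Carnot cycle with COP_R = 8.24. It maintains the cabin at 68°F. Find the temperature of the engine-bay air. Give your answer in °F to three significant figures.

COP_R = T_C/(T_H − T_C) gives T_H − T_C = T_C/COP.
With T_C = 293.15 K, T_H = 293.15 × (1 + 1/8.24) = 328.73 K.
Converting, 328.73 K = 132.04°F.

132 °F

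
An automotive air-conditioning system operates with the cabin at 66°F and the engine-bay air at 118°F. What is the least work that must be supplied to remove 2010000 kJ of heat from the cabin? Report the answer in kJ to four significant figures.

198800 kJ

In absolute terms T_C = 292.04 K and T_H = 320.93 K, so ΔT = 28.89 K.
The reversible limit is COP_R = T_C/ΔT = 10.11, so W_min = Q_C/COP = Q_C·ΔT/T_C.
W_min = 2010000 × 28.89/292.04 = 198800 kJ.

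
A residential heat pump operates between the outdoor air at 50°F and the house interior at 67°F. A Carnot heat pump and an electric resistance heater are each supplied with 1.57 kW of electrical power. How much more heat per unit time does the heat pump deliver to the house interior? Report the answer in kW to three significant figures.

47.1 kW

In absolute terms T_C = 283.15 K and T_H = 292.59 K, so ΔT = 9.444 K.
COP_Carnot = T_H/ΔT = 292.59/9.444 = 30.98.
The heat pump delivers Q̇_H = COP × Ẇ = 48.64 kW; the resistance heater delivers Ẇ = 1.570 kW.
Extra = (COP − 1)·Ẇ = 47.07 kW.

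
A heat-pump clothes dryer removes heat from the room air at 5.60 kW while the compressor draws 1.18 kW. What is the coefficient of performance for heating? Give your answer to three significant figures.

5.75

The first law gives Q̇_H = Q̇_C + Ẇ, so the three rates are Q̇_C = 5.600, Q̇_H = 6.780, Ẇ = 1.180 kW.
COP_HP = Q̇_H/Ẇ = 6.780/1.180 = 5.746.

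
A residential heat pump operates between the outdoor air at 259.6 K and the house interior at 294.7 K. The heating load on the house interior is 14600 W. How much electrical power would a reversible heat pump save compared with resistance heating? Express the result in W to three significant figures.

The reservoir spacing is ΔT = 294.7 − 259.6 = 35.10 K.
COP_Carnot = T_H/ΔT = 294.70/35.10 = 8.396.
Resistance heating needs Ẇ_res = Q̇_H = 14600 W; the reversible heat pump needs only Ẇ_hp = Q̇_H/COP = 1739 W.
Saving = 14600 − 1739 = 12860 W.

12900 W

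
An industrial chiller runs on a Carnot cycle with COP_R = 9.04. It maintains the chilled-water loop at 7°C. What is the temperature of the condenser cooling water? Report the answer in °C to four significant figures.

37.99 °C

COP_R = T_C/(T_H − T_C) gives T_H − T_C = T_C/COP.
With T_C = 280.15 K, T_H = 280.15 × (1 + 1/9.04) = 311.14 K.
Converting, 311.14 K = 37.99°C.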